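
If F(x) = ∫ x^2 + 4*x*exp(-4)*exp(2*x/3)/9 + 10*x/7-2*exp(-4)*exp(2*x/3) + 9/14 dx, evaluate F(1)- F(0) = -10*exp(-10/3)/3 + 4*exp(-4) + 71/42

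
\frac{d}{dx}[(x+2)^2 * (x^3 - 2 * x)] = 5*x^4 + 16*x^3 + 6*x^2 - 16*x - 8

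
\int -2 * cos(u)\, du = -2*sin(u) + C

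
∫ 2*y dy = y^2 + C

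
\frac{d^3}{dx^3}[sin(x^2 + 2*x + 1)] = -8*x^3*cos(x^2 + 2*x + 1) - 24*x^2*cos(x^2 + 2*x + 1) - 12*x*sin(x^2 + 2*x + 1) - 24*x*cos(x^2 + 2*x + 1) - 12*sin(x^2 + 2*x + 1) - 8*cos(x^2 + 2*x + 1)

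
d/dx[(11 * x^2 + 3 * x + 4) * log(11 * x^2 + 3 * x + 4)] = 22*x*log(11*x^2 + 3*x + 4) + 22*x + 3*log(11*x^2 + 3*x + 4) + 3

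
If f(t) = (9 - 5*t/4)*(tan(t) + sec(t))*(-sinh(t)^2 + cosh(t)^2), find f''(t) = -(5*t*sin(t)/(2*cos(t)^2) - 5*t/4 + 5*t/(2*cos(t)^2) + 5*sin(t)/(2*cos(t)) - 18*sin(t)/cos(t)^2 + 9 + 5/(2*cos(t)) - 18/cos(t)^2)/cos(t)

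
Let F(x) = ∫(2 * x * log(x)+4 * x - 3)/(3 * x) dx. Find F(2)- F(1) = log(2)/3 + 2/3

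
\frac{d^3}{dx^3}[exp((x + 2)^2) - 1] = 8*x^3*exp(x^2 + 4*x + 4) + 48*x^2*exp(x^2 + 4*x + 4) + 108*x*exp(x^2 + 4*x + 4) + 88*exp(x^2 + 4*x + 4)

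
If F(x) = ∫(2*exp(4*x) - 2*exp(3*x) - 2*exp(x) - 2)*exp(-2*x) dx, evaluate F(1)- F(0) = -1 + (-1 - exp(-1) + E)^2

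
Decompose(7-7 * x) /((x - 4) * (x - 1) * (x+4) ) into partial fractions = 7/(8*(x + 4)) - 7/(8*(x - 4))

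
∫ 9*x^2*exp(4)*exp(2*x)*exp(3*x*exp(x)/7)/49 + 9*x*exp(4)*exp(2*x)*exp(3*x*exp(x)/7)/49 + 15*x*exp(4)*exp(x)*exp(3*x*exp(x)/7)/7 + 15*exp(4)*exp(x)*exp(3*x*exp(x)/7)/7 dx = (3*x*exp(x) + 28)*exp(3*x*exp(x)/7 + 4)/7 + C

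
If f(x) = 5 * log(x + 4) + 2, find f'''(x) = 10/(x^3 + 12*x^2 + 48*x + 64)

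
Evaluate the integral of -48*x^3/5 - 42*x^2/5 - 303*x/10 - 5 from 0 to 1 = -507/20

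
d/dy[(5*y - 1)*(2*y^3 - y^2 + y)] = 40*y^3 - 21*y^2 + 12*y - 1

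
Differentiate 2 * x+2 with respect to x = 2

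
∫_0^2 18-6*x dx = 24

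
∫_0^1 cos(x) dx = sin(1)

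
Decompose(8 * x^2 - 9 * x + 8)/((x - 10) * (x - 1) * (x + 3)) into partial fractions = 107/(52*(x + 3)) - 7/(36*(x - 1)) + 718/(117*(x - 10))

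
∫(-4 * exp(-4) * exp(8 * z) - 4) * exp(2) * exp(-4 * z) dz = -2*sinh(4*z - 2) + C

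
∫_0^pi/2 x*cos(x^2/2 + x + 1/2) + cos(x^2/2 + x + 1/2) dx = -sin(1/2) + cos((4 + pi^2)/8)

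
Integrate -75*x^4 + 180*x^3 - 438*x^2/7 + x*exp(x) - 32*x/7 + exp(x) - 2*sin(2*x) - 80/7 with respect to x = x*exp(x) + (-3*x^2 + 6*x + 2)*(35*x^3 - 35*x^2 + 2*x - 14)/7 + cos(2*x) + C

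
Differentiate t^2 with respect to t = 2*t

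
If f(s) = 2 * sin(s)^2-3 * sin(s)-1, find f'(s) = (4*sin(s) - 3)*cos(s)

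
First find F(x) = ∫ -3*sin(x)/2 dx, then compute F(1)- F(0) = -3/2 + 3*cos(1)/2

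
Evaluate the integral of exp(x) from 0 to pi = -1 + exp(pi)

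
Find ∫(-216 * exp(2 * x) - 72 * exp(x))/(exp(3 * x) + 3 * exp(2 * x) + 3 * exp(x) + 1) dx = (-163*exp(2*x) - 110*exp(x) - 19)/(exp(2*x) + 2*exp(x) + 1) + C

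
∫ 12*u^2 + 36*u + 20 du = 4*u^3 + 18*u^2 + 20*u + C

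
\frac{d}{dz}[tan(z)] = cos(z)^(-2)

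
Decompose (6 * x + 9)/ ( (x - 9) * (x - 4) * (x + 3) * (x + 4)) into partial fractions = 15/(104*(x + 4)) - 3/(28*(x + 3)) - 33/(280*(x - 4)) + 21/(260*(x - 9))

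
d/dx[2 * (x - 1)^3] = 6*x^2 - 12*x + 6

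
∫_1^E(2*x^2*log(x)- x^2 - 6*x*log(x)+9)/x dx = 4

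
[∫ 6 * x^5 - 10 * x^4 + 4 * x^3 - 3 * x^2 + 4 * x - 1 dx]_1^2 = 14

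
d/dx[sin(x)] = cos(x)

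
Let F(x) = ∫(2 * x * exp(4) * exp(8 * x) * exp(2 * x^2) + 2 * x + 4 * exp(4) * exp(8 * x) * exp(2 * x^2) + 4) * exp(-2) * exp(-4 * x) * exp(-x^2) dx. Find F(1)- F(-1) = -exp(-1) - exp(-7) + E + exp(7)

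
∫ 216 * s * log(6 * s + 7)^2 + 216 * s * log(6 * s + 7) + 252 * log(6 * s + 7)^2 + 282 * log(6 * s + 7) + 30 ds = (6*s + 7)*(3*(6*s + 7)*log(6*s + 7) + 5)*log(6*s + 7) + C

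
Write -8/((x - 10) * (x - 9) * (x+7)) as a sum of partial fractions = -1/(34*(x + 7)) + 1/(2*(x - 9)) - 8/(17*(x - 10))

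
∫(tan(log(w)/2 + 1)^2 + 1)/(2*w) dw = tan(log(w)/2 + 1) + C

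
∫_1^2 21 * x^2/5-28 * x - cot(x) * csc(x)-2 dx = -171/5 - csc(1) + csc(2)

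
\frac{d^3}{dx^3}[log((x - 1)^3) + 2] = 6/(x^3 - 3*x^2 + 3*x - 1)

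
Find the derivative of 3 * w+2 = 3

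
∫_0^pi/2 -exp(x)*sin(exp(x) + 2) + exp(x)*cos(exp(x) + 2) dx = sqrt(2)*(-sin(pi/4 + 3) + sin(pi/4 + 2 + exp(pi/2)))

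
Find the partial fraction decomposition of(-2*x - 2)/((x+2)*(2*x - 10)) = -1/(7*(x + 2)) - 6/(7*(x - 5))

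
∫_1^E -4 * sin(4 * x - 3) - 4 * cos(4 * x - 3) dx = sin(3 - 4*E) - cos(1) + cos(3 - 4*E) + sin(1)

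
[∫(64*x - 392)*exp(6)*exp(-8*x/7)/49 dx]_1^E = -34*exp(34/7)/7 + (6 - 8*E/7)*exp(6 - 8*E/7)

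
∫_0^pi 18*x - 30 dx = -25 + (-5 + 3*pi)^2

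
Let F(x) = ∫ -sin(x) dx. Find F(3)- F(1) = cos(3) - cos(1)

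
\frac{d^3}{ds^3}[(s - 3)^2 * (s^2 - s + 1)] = 24*s - 42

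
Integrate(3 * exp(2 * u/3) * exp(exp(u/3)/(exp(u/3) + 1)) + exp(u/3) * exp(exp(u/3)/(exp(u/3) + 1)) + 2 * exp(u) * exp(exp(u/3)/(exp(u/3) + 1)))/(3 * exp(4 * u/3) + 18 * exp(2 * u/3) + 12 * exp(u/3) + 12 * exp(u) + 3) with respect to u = exp((u*(exp(u/3) + 1) + 3*exp(u/3))/(3*(exp(u/3) + 1)))/(exp(u/3) + 1) + C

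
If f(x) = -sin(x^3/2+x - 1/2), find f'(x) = -(3*x^2/2 + 1)*cos(x^3/2 + x - 1/2)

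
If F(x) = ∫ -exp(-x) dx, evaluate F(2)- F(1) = -exp(-1) + exp(-2)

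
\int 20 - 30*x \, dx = -15*x^2 + 20*x + C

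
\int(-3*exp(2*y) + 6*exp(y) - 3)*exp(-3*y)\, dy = (1 - exp(y))^3*exp(-3*y) + C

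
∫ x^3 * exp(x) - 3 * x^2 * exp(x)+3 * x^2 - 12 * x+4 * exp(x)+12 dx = (x - 2)^3*(exp(x) + 1) + C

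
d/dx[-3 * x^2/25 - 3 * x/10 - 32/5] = -6*x/25 - 3/10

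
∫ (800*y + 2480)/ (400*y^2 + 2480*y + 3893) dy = log(4*(10*y + 31)^2/49 + 1) + C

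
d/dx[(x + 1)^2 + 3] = 2*x + 2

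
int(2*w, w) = w^2 + C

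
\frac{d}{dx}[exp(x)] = exp(x)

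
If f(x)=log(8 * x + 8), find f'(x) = 1/(x + 1)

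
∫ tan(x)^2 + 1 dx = tan(x) + C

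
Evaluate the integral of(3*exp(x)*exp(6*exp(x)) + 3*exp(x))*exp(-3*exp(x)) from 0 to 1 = -exp(3) - exp(-3*E) + exp(-3) + exp(3*E)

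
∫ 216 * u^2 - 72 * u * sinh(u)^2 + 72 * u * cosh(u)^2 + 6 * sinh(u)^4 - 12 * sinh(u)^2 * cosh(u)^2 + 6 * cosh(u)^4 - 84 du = 72*u^3 + 36*u^2 - 78*u + C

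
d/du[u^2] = 2*u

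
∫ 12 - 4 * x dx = -2*x^2 + 12*x + C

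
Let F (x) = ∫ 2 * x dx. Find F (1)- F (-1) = 0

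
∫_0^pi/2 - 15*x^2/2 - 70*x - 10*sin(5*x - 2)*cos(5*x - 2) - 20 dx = -35*pi^2/4 - 10*pi - 5*pi^3/16 - cos(4)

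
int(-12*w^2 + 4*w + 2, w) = -4*w^3 + 2*w^2 + 2*w + C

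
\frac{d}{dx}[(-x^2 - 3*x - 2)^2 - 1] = 4*x^3 + 18*x^2 + 26*x + 12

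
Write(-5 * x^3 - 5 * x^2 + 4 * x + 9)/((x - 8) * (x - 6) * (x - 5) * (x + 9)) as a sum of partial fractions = -9/(10*(x + 9)) - 103/(6*(x - 5)) + 409/(10*(x - 6)) - 167/(6*(x - 8))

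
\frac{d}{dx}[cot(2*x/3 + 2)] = -2/(3*sin(2*x/3 + 2)^2)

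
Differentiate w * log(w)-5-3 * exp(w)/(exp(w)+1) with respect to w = (exp(2*w)*log(w) + exp(2*w) + 2*exp(w)*log(w) - exp(w) + log(w) + 1)/(exp(2*w) + 2*exp(w) + 1)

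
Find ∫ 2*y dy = y^2 + C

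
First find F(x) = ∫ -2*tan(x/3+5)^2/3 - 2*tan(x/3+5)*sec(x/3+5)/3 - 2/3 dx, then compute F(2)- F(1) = 2*tan(16/3) - 2/cos(17/3) - 2*tan(17/3) + 2/cos(16/3)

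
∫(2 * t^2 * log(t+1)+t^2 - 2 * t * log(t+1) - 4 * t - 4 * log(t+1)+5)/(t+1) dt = ((t - 2)^2 + 1)*log(t + 1) + C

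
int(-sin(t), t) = cos(t) + C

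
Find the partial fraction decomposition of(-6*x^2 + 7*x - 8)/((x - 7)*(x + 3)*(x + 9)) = -557/(96*(x + 9)) + 83/(60*(x + 3)) - 253/(160*(x - 7))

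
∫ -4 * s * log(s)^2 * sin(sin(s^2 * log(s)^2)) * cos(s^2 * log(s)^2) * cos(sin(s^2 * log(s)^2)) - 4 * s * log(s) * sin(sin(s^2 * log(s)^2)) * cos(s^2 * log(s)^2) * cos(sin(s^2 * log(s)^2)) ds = cos(sin(s^2*log(s)^2))^2 + C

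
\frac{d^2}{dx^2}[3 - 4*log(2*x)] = 4/x^2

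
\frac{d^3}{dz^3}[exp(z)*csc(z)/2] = (-1 - cos(z)/sin(z) + 3/sin(z)^2 - 3*cos(z)/sin(z)^3)*exp(z)/sin(z)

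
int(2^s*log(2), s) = 2^s + C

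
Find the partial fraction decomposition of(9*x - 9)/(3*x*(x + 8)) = 27/(8*(x + 8)) - 3/(8*x)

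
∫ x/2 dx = x^2/4 + C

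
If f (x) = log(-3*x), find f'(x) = 1/x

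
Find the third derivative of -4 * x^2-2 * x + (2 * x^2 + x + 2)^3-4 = 960*x^3 + 720*x^2 + 720*x + 150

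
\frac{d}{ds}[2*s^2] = 4*s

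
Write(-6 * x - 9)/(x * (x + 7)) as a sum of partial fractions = -33/(7*(x + 7)) - 9/(7*x)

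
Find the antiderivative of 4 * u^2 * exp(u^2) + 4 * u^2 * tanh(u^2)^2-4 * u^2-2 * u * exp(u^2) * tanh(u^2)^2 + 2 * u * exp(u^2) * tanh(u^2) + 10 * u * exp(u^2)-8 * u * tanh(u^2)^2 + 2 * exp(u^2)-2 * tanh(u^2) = (-2*u + exp(u^2) + 4)*(2*u + tanh(u^2) + 4) + C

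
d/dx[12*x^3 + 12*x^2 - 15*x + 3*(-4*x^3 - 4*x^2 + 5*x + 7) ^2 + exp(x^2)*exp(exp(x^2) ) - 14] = 288*x^5 + 480*x^4 - 288*x^3 - 828*x^2 + 2*x*exp(x^2 + exp(x^2)) + 2*x*exp(2*x^2 + exp(x^2)) - 162*x + 195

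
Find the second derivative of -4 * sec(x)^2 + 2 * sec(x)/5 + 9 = -24*tan(x)^4 - 32*tan(x)^2 - 8 - 2/(5*cos(x)) + 4/(5*cos(x)^3)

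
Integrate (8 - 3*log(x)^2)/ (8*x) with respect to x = -log(x)^3/8 + log(x) + C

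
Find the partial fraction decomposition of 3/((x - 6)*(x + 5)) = -3/(11*(x + 5)) + 3/(11*(x - 6))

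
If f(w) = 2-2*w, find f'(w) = -2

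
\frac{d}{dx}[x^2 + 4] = 2*x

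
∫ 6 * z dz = 3*z^2 + C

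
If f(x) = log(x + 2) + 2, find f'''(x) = 2/(x^3 + 6*x^2 + 12*x + 8)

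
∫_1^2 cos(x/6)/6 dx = -sin(1/6) + sin(1/3)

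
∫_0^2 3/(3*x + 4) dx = -log(4) + log(10)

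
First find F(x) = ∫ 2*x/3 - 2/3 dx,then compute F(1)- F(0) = -1/3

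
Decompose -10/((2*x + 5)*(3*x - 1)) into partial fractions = -30/(17*(3*x - 1)) + 20/(17*(2*x + 5))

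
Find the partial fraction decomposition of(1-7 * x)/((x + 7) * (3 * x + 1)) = 1/(2*(3*x + 1)) - 5/(2*(x + 7))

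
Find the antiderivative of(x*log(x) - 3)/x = (x - 3)*(log(x) - 1) + C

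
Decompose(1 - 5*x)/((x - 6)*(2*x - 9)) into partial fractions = 43/(3*(2*x - 9)) - 29/(3*(x - 6))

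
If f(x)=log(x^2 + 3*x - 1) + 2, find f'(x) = (2*x + 3)/(x^2 + 3*x - 1)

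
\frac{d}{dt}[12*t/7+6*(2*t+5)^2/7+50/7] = 48*t/7 + 132/7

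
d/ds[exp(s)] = exp(s)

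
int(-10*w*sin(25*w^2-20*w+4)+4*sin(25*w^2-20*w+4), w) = cos((5*w - 2)^2)/5 + C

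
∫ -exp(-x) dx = exp(-x) + C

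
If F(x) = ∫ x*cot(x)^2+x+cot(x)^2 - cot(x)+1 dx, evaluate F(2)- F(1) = 2*cot(1) - 3*cot(2)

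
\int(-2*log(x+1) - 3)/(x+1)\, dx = (-log(x + 1) - 3)*log(x + 1) + C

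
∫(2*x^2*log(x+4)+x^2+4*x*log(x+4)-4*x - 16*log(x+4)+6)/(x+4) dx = ((x - 2)^2 + 2)*log(x + 4) + C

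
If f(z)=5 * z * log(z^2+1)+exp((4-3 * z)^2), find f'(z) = (18*z^3*exp(9*z^2 - 24*z + 16) - 24*z^2*exp(9*z^2 - 24*z + 16) + 5*z^2*log(z^2 + 1) + 10*z^2 + 18*z*exp(9*z^2 - 24*z + 16) - 24*exp(9*z^2 - 24*z + 16) + 5*log(z^2 + 1))/(z^2 + 1)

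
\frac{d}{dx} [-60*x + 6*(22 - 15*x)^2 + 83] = 2700*x - 4020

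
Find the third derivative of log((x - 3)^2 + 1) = (4*x^3 - 36*x^2 + 96*x - 72)/(x^6 - 18*x^5 + 138*x^4 - 576*x^3 + 1380*x^2 - 1800*x + 1000)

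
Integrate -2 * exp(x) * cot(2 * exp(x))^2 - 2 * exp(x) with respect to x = cot(2*exp(x)) + C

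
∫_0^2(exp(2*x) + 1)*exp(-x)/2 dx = -exp(-2)/2 + exp(2)/2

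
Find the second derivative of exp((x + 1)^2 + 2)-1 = 4*x^2*exp(x^2 + 2*x + 3) + 8*x*exp(x^2 + 2*x + 3) + 6*exp(x^2 + 2*x + 3)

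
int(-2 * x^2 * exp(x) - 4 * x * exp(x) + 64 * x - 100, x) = 2*x*(-x*exp(x) + 16*x - 50) + C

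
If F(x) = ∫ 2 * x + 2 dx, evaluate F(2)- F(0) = 8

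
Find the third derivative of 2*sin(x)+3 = -2*cos(x)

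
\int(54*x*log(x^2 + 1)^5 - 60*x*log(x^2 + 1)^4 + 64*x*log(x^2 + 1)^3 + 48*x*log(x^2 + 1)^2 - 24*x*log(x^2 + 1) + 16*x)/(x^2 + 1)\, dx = (9*log(x^2 + 1)^5 - 12*log(x^2 + 1)^4 + 16*log(x^2 + 1)^3 + 16*log(x^2 + 1)^2 - 12*log(x^2 + 1) + 16)*log(x^2 + 1)/2 + C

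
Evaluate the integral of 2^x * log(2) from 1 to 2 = 2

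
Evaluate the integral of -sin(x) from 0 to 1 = -1 + cos(1)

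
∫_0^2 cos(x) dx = sin(2)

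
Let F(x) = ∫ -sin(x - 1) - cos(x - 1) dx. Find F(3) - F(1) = -1 - sin(2) + cos(2)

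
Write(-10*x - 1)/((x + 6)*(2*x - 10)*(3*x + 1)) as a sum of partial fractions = -21/(544*(3*x + 1)) + 59/(374*(x + 6)) - 51/(352*(x - 5))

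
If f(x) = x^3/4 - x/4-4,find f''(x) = 3*x/2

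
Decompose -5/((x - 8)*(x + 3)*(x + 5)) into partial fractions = -5/(26*(x + 5)) + 5/(22*(x + 3)) - 5/(143*(x - 8))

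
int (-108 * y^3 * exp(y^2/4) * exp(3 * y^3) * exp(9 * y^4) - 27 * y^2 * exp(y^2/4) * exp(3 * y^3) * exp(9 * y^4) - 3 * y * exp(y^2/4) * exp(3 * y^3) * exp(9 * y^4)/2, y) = -3*exp(y^2*(6*y + 1)^2/4) + C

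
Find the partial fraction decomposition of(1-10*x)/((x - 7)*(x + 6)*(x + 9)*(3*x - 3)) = -91/(1440*(x + 9)) + 61/(819*(x + 6)) + 1/(140*(x - 1)) - 23/(1248*(x - 7))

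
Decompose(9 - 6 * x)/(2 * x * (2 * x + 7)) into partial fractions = -30/(7*(2*x + 7)) + 9/(14*x)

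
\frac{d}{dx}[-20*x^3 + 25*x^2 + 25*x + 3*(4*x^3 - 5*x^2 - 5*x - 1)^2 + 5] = 288*x^5 - 600*x^4 - 180*x^3 + 318*x^2 + 260*x + 55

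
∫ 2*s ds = s^2 + C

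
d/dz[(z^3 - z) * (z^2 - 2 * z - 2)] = 5*z^4 - 8*z^3 - 9*z^2 + 4*z + 2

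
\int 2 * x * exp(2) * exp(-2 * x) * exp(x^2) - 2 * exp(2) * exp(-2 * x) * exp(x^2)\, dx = exp((x - 1)^2 + 1) + C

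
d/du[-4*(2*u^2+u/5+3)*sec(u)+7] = -4*(2*u^2*sin(u)/cos(u) + u*sin(u)/(5*cos(u)) + 4*u + 3*sin(u)/cos(u) + 1/5)/cos(u)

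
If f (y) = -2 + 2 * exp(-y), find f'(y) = -2*exp(-y)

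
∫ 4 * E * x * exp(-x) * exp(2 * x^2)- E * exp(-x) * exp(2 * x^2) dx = exp(2*x^2 - x + 1) + C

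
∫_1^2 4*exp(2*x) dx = -2*E*(E - exp(-1)) + 2*(-exp(-2) + exp(2))*exp(2)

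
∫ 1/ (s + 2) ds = log(2*s + 4) + C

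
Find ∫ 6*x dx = 3*x^2 + C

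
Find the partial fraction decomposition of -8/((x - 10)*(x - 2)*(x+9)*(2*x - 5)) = 64/(345*(2*x - 5)) + 8/(4807*(x + 9)) - 1/(11*(x - 2)) - 1/(285*(x - 10))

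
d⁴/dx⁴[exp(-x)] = exp(-x)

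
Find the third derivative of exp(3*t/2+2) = 27*exp(3*t/2 + 2)/8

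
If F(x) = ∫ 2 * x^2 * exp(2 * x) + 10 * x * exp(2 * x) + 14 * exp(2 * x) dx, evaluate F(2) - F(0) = -5 + 17*exp(4)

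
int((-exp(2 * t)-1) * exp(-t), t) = -2*sinh(t) + C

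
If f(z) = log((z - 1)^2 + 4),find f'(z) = (2*z - 2)/(z^2 - 2*z + 5)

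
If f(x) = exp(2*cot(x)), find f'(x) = -2*exp(2/tan(x))/sin(x)^2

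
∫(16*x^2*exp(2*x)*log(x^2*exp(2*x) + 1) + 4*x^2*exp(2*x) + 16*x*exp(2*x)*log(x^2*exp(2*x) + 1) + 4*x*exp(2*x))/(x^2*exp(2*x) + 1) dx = 2*(2*log(x^2*exp(2*x) + 1) + 1)*log(x^2*exp(2*x) + 1) + C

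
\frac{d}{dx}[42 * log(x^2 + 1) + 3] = 84*x/(x^2 + 1)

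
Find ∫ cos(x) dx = sin(x) + C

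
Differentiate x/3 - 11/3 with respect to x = 1/3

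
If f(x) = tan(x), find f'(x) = cos(x)^(-2)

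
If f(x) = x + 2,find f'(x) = 1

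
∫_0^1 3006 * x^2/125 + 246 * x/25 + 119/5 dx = 4592/125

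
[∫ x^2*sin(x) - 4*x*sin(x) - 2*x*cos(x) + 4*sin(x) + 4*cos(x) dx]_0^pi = (-2 + pi)^2 + 4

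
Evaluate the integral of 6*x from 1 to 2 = 9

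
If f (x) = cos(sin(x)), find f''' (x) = (3*sin(x)*cos(sin(x)) + sin(sin(x))*cos(x)^2 + sin(sin(x)))*cos(x)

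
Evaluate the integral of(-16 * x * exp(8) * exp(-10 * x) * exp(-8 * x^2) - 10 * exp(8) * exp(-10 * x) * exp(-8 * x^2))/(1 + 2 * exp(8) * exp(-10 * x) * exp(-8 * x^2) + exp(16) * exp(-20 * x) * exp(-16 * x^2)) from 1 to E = -exp(-10)/(exp(-10) + 1) + exp(-2*(3 + 2*E)^2 + 26 + 14*E)/(exp(-2*(3 + 2*E)^2 + 26 + 14*E) + 1)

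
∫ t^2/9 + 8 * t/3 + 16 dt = t^3/27 + 4*t^2/3 + 16*t + C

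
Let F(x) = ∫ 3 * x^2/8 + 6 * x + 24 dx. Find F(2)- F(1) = 271/8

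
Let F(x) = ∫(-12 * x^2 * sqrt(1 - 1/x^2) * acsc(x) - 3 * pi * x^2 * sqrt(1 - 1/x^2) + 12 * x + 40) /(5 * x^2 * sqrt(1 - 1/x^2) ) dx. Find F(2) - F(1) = 37*pi/15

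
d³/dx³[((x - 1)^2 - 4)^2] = 24*x - 24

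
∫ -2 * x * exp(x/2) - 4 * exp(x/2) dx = -4*x*exp(x/2) + C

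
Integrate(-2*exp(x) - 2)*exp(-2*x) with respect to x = (2*exp(x) + 1)*exp(-2*x) + C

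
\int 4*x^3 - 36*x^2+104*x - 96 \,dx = x^4 - 12*x^3 + 52*x^2 - 96*x + C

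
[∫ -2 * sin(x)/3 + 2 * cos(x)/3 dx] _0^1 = -2/3 + 2*cos(1)/3 + 2*sin(1)/3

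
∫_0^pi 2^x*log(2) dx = -1 + 2^pi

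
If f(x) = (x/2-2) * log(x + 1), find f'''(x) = (-x - 11)/(2*x^3 + 6*x^2 + 6*x + 2)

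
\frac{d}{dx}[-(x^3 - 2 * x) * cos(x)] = x^3*sin(x) - 3*x^2*cos(x) - 2*x*sin(x) + 2*cos(x)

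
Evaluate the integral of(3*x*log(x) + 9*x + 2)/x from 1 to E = -4 + 9*E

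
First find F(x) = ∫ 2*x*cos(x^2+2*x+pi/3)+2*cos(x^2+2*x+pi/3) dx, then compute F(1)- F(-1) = sin(pi/3 + 3) - cos(pi/6 + 1)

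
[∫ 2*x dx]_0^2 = 4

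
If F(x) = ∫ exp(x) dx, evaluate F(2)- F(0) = -1 + exp(2)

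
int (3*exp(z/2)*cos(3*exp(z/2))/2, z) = sin(3*exp(z/2)) + C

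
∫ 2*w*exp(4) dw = w^2*exp(4) + C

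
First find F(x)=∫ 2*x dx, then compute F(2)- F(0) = 4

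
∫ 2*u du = u^2 + C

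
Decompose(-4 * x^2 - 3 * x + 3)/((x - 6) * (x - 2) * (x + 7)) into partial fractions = -172/(117*(x + 7)) + 19/(36*(x - 2)) - 159/(52*(x - 6))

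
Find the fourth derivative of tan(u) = 24*tan(u)^5 + 40*tan(u)^3 + 16*tan(u)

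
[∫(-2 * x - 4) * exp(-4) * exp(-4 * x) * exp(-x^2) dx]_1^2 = -exp(-9) + exp(-16)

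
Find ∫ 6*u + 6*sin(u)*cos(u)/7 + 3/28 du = 3*u^2 + 3*u/28 + 3*sin(u)^2/7 + C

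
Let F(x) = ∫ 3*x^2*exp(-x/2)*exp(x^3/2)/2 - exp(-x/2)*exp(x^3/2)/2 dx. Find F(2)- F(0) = -1 + exp(3)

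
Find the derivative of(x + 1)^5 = 5*x^4 + 20*x^3 + 30*x^2 + 20*x + 5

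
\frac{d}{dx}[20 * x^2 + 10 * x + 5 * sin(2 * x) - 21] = 40*x + 20*cos(x)^2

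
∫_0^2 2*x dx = 4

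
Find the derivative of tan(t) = cos(t)^(-2)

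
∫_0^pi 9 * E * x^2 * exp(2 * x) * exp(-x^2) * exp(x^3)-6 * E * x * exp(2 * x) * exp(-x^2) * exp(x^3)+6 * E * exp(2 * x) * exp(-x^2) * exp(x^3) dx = -3*E + 3*exp(-pi^2 + 1 + 2*pi + pi^3)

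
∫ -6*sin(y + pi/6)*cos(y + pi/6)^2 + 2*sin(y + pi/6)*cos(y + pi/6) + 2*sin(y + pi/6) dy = (2*cos(y + pi/6)^2 - cos(y + pi/6) - 2)*cos(y + pi/6) + C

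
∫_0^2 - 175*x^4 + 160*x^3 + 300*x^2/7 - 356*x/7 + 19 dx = -3006/7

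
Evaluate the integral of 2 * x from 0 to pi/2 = pi^2/4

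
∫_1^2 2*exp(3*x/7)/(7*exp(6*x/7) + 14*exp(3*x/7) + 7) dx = -2*exp(3/7)/(3*(1 + exp(3/7))) + 2*exp(6/7)/(3*(1 + exp(6/7)))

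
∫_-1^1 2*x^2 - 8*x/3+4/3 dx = 4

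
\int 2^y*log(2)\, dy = 2^y + C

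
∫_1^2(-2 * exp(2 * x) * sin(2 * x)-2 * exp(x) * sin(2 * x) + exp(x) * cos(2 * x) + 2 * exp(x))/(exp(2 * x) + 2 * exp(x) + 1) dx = -2*E/(1 + E) + exp(2)*cos(4)/(1 + exp(2)) - E*cos(2)/(1 + E) + 2*exp(2)/(1 + exp(2))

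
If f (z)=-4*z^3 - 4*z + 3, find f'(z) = -12*z^2 - 4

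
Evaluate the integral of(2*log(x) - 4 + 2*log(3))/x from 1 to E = -(-2 + log(3))^2 + (-1 + log(3))^2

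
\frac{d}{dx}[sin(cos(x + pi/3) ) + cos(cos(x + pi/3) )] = -sqrt(2)*sin(x + pi/3)*cos(-sqrt(3)*sin(x)/2 + cos(x)/2 + pi/4)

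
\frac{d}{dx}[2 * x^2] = 4*x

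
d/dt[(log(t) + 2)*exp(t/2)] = (t*exp(t/2)*log(t) + 2*t*exp(t/2) + 2*exp(t/2))/(2*t)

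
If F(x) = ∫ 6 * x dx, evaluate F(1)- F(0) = 3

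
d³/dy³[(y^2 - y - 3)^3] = 120*y^3 - 180*y^2 - 144*y + 102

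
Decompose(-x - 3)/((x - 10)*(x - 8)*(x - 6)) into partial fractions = -9/(8*(x - 6)) + 11/(4*(x - 8)) - 13/(8*(x - 10))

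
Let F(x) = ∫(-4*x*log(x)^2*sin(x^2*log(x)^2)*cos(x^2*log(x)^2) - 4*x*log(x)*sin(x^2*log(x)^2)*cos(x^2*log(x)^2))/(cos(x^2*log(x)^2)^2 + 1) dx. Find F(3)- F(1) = -log(2) + log(cos(9*log(3)^2)^2 + 1)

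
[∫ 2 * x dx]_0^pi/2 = pi^2/4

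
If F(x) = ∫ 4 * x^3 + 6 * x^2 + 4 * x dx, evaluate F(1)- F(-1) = 4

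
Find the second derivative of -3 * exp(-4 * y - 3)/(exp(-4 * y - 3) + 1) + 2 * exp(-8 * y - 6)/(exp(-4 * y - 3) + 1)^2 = (-16*exp(4*y + 3) + 128*exp(8*y + 6) - 48*exp(12*y + 9))/(exp(12)*exp(16*y) + 4*exp(9)*exp(12*y) + 6*exp(6)*exp(8*y) + 4*exp(3)*exp(4*y) + 1)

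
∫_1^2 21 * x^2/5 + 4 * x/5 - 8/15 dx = 157/15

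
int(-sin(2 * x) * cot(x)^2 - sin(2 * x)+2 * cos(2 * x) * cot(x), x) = sin(2*x)*cot(x) + C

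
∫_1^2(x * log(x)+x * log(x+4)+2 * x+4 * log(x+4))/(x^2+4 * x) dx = -2*log(5) + (log(2) + 2)*log(6)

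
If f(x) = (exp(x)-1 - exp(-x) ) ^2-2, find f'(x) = (2*exp(4*x) - 2*exp(3*x) - 2*exp(x) - 2)*exp(-2*x)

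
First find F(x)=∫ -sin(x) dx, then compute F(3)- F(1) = cos(3) - cos(1)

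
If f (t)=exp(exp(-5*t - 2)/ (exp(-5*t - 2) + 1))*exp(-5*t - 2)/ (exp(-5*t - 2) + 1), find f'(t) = (-10*exp(5*t + 2 + 1/(exp(2)*exp(5*t) + 1)) - 5*exp(10*t + 4 + 1/(exp(2)*exp(5*t) + 1)))/(exp(6)*exp(15*t) + 3*exp(4)*exp(10*t) + 3*exp(2)*exp(5*t) + 1)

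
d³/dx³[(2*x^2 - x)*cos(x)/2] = x^2*sin(x) - x*sin(x)/2 - 6*x*cos(x) - 6*sin(x) + 3*cos(x)/2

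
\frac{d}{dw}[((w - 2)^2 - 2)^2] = 4*w^3 - 24*w^2 + 40*w - 16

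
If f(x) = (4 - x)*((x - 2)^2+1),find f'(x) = -3*x^2 + 16*x - 21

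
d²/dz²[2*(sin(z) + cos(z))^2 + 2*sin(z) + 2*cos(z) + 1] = -8*sin(2*z) - 2*sqrt(2)*sin(z + pi/4)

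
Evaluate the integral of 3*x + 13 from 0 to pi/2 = (-4 + 3*pi/2)*(pi/4 + 5) + 20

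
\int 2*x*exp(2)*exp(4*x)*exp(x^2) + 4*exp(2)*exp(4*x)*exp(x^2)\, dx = exp((x + 2)^2 - 2) + C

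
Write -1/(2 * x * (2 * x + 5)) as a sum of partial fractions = 1/(5*(2*x + 5)) - 1/(10*x)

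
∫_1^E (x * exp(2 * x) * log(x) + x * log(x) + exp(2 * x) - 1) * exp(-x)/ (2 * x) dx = -exp(-E)/2 + exp(E)/2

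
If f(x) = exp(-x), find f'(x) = -exp(-x)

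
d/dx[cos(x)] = -sin(x)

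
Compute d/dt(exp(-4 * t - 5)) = -4*exp(-4*t - 5)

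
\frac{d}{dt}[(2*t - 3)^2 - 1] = 8*t - 12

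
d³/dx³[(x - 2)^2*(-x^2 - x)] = 18 - 24*x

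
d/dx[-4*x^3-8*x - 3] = -12*x^2 - 8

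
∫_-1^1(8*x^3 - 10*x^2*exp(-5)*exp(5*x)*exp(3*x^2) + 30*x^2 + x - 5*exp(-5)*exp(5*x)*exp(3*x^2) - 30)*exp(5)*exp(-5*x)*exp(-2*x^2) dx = -8*exp(8) - 10*E - 2*exp(-2)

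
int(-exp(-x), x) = exp(-x) + C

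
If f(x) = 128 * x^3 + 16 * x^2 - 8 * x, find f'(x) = 384*x^2 + 32*x - 8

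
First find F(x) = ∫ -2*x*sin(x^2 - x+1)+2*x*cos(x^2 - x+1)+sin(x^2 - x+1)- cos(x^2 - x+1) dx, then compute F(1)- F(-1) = -sin(3) + cos(1) + sin(1) - cos(3)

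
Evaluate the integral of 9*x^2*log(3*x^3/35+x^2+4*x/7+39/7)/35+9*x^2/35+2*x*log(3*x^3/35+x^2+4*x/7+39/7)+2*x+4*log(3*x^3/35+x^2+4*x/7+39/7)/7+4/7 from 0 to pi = -39*log(39/7)/7 + (4*pi/7 + 3*pi^3/35 + 39/7 + pi^2)*log(4*pi/7 + 3*pi^3/35 + 39/7 + pi^2)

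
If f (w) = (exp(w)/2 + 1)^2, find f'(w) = exp(2*w)/2 + exp(w)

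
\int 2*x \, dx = x^2 + C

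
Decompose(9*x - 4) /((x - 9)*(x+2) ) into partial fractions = 2/(x + 2) + 7/(x - 9)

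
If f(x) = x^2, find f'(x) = 2*x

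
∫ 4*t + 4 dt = 2*t^2 + 4*t + C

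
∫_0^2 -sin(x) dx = -1 + cos(2)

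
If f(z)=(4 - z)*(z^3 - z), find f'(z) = -4*z^3 + 12*z^2 + 2*z - 4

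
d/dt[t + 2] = 1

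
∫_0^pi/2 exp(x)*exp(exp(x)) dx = -E + exp(exp(pi/2))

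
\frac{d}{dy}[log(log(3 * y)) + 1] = 1/(y*log(y) + y*log(3))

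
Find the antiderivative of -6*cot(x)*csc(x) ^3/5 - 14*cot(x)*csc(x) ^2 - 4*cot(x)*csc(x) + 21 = 21*x + 4/sin(x) + 7/sin(x)^2 + 2/(5*sin(x)^3) + C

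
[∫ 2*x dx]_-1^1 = 0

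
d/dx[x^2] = 2*x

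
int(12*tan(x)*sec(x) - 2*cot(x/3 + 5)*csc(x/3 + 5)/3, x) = 2*csc(x/3 + 5) + 12*sec(x) + C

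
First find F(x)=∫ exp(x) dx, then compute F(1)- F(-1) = E - exp(-1)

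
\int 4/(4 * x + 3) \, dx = log(-4*x - 3) + C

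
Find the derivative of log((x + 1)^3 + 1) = (3*x^2 + 6*x + 3)/(x^3 + 3*x^2 + 3*x + 2)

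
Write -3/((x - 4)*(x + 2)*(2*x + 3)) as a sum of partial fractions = 12/(11*(2*x + 3)) - 1/(2*(x + 2)) - 1/(22*(x - 4))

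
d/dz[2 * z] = 2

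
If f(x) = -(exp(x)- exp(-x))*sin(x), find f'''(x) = 2*sqrt(2)*(-exp(2*x)*cos(x + pi/4) + sin(x + pi/4))*exp(-x)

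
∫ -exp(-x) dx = exp(-x) + C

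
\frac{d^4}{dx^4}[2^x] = 2^x*log(2)^4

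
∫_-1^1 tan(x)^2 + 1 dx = 2*tan(1)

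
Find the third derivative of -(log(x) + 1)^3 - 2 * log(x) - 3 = (-6*log(x)^2 + 6*log(x) + 2)/x^3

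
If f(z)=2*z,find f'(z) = 2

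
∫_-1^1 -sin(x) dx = 0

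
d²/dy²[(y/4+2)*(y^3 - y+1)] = 3*y^2 + 12*y - 1/2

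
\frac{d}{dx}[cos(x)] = -sin(x)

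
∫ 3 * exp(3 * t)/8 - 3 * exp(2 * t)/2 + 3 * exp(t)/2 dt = (exp(t) - 2)^3/8 + C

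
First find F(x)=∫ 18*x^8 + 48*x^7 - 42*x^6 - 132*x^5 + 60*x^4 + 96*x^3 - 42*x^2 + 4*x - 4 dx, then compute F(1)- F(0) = 0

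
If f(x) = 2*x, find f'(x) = 2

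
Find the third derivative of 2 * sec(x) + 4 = 2*(-1 + 6/cos(x)^2)*sin(x)/cos(x)^2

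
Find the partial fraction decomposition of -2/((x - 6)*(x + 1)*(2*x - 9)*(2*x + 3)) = 2/(45*(2*x + 3)) + 2/(99*(2*x - 9)) - 2/(77*(x + 1)) - 2/(315*(x - 6))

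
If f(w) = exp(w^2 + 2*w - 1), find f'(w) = 2*w*exp(w^2 + 2*w - 1) + 2*exp(w^2 + 2*w - 1)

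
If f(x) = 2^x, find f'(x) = 2^x*log(2)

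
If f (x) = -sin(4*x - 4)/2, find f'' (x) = 8*sin(4*x - 4)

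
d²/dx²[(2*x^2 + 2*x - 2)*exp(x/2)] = x^2*exp(x/2)/2 + 9*x*exp(x/2)/2 + 11*exp(x/2)/2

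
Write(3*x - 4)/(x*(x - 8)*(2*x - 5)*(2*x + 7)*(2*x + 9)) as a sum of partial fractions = -1/(90*(2*x + 9)) + 29/(1932*(2*x + 7)) - 1/(660*(2*x - 5)) + 1/(2530*(x - 8)) - 1/(630*x)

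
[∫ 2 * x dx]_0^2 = 4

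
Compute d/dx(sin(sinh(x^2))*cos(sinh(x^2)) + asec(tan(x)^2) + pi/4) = 2*(-2*x*sin(sinh(x^2))^2*tan(x)^2*cosh(x^2) + 2*x*sin(sinh(x^2))^2*cosh(x^2) + x*tan(x)^2*cosh(x^2) - x*cosh(x^2) + sqrt(1 - 1/tan(x)^4)*tan(x))/(tan(x)^2 - 1)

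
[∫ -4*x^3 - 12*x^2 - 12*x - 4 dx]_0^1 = -15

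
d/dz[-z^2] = -2*z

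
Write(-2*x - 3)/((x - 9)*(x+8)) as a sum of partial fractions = -13/(17*(x + 8)) - 21/(17*(x - 9))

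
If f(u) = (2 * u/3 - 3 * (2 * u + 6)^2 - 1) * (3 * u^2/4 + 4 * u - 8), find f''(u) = -108*u^2 - 609*u - 3253/6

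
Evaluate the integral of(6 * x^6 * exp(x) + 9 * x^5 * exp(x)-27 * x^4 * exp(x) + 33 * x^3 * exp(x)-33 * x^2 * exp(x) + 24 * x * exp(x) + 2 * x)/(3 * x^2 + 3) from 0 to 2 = log(5)/3 + 8*exp(2)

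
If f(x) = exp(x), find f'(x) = exp(x)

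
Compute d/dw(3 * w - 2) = 3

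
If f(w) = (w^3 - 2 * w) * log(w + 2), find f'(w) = (3*w^3*log(w + 2) + w^3 + 6*w^2*log(w + 2) - 2*w*log(w + 2) - 2*w - 4*log(w + 2))/(w + 2)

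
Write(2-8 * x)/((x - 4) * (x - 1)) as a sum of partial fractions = 2/(x - 1) - 10/(x - 4)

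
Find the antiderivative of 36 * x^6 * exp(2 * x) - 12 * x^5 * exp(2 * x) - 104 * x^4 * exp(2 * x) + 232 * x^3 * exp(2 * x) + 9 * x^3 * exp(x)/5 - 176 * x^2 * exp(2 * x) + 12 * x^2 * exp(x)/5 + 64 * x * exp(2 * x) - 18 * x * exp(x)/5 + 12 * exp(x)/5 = x*(10*x*(3*x^2 - 5*x + 4)*exp(x) + 3)*(3*x^2 - 5*x + 4)*exp(x)/5 + C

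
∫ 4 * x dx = 2*x^2 + C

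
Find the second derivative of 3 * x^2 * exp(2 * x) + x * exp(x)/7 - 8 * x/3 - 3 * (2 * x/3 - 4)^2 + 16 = 12*x^2*exp(2*x) + 24*x*exp(2*x) + x*exp(x)/7 + 6*exp(2*x) + 2*exp(x)/7 - 8/3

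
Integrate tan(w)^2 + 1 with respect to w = tan(w) + C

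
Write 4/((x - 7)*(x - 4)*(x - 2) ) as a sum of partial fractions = 2/(5*(x - 2)) - 2/(3*(x - 4)) + 4/(15*(x - 7))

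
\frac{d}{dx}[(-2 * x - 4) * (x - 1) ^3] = -8*x^3 + 6*x^2 + 12*x - 10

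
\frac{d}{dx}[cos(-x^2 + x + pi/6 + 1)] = (2*x - 1)*sin(-x^2 + x + pi/6 + 1)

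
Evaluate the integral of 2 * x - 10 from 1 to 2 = -7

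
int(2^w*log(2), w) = 2^w + C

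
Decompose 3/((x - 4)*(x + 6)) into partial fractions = -3/(10*(x + 6)) + 3/(10*(x - 4))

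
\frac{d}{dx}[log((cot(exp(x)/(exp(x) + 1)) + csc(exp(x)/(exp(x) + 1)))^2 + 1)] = -(1/tan(exp(x)/(exp(x) + 1)) + 1/sin(exp(x)/(exp(x) + 1)))*exp(x)/(exp(x) + 1)^2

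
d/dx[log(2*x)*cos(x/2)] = (-x*log(x)*sin(x/2) - x*log(2)*sin(x/2) + 2*cos(x/2))/(2*x)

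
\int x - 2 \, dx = x^2/2 - 2*x + C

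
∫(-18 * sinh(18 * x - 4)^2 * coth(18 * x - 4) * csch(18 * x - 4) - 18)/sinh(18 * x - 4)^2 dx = coth(18*x - 4) + csch(18*x - 4) + C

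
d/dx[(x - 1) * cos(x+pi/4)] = -x*sin(x + pi/4) + sqrt(2)*cos(x)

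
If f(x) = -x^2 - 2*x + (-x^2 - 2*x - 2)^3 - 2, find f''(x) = -30*x^4 - 120*x^3 - 216*x^2 - 192*x - 74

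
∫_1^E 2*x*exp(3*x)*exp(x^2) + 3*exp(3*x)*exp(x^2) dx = -exp(4) + exp(exp(2) + 3*E)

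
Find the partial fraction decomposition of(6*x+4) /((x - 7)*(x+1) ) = 1/(4*(x + 1)) + 23/(4*(x - 7))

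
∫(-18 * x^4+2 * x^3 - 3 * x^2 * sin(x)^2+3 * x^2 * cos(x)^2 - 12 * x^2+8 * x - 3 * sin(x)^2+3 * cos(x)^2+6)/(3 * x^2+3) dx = -2*x^3 + x^2/3 + 2*x + log(x^2 + 1) + sin(2*x)/2 + C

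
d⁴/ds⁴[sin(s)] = sin(s)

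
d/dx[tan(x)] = cos(x)^(-2)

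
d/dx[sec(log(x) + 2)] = tan(log(x) + 2)*sec(log(x) + 2)/x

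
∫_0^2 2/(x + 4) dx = -4*log(2) + 2*log(6)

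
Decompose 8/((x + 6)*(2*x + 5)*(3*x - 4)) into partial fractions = 36/(253*(3*x - 4)) - 32/(161*(2*x + 5)) + 4/(77*(x + 6))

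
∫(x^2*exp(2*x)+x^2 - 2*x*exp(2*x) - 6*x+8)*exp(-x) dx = 2*(x - 2)^2*sinh(x) + C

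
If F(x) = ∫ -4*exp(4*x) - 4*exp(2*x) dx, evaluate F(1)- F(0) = -exp(4) - 2*exp(2) + 3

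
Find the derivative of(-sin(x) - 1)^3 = -3*(sin(x) + 1)^2*cos(x)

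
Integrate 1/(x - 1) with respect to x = log(x - 1) + C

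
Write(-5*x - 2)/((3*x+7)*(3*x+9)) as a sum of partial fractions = 29/(6*(3*x + 7)) - 13/(6*(x + 3))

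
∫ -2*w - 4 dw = -w^2 - 4*w + C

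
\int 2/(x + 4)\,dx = 2*log(3*x/4 + 3) + C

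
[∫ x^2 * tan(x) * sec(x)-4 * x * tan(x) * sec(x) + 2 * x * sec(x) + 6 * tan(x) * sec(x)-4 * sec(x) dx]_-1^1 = -8*sec(1)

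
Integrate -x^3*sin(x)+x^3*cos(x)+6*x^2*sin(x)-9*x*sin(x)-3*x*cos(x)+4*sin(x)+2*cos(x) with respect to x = sqrt(2)*(x - 1)^3*sin(x + pi/4) + C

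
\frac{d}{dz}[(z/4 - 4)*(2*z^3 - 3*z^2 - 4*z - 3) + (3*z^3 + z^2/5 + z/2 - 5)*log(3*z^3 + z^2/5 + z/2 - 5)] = 2*z^3 + 9*z^2*log(3*z^3 + z^2/5 + z/2 - 5) - 69*z^2/4 + 2*z*log(3*z^3 + z^2/5 + z/2 - 5)/5 + 112*z/5 + log(3*z^3 + z^2/5 + z/2 - 5)/2 + 63/4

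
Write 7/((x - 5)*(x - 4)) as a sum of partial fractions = -7/(x - 4) + 7/(x - 5)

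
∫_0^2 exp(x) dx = -1 + exp(2)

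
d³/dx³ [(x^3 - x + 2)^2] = 120*x^3 - 48*x + 24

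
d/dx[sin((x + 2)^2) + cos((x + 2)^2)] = -2*x*sin(x^2 + 4*x + 4) + 2*x*cos(x^2 + 4*x + 4) - 4*sin(x^2 + 4*x + 4) + 4*cos(x^2 + 4*x + 4)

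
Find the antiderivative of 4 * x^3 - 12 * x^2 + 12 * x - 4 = x^4 - 4*x^3 + 6*x^2 - 4*x + C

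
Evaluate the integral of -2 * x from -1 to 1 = 0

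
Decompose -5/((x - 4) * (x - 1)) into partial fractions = 5/(3*(x - 1)) - 5/(3*(x - 4))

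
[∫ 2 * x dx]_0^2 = 4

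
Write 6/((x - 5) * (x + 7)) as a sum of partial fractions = -1/(2*(x + 7)) + 1/(2*(x - 5))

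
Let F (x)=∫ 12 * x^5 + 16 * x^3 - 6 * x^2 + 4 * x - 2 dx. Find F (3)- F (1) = 1736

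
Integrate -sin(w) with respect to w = cos(w) + C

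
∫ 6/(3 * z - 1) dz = 2*log(1 - 3*z) + C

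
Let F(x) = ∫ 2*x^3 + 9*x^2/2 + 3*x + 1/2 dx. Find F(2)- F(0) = 27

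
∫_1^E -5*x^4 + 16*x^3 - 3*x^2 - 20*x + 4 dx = (-2 + E)^3*(-exp(2) - 2*E - 1) - 4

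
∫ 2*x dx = x^2 + C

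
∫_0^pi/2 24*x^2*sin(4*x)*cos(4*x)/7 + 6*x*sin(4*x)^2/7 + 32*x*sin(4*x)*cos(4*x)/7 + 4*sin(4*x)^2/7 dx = 0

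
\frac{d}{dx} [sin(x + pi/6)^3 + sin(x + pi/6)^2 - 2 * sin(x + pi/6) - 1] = 3*sin(x + pi/6)^2*cos(x + pi/6) + sin(2*x + pi/3) - 2*cos(x + pi/6)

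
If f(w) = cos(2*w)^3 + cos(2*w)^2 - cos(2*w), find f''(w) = 16*(-18*(1 - cos(w)^2)^2 - 13*cos(w)^2 + 12)*cos(w)^2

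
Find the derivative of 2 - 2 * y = -2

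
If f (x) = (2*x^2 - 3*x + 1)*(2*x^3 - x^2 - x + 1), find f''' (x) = 240*x^2 - 192*x + 18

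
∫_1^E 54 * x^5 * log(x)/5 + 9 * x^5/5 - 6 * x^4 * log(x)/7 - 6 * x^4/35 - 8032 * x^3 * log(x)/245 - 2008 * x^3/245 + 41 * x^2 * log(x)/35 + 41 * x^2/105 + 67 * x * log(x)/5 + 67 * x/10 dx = (-2*exp(2) - 1 + 2*E/21 + 2*(-3*exp(2) + E/7 + 6)^2/5)*exp(2)/2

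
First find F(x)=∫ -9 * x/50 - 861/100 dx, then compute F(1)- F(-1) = -861/50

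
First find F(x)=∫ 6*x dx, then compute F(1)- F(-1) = 0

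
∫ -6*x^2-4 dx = -2*x^3 - 4*x + C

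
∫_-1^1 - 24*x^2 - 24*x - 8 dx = -32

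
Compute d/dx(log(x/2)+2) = 1/x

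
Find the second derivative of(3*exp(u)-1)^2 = 36*exp(2*u) - 6*exp(u)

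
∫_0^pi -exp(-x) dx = -1 + exp(-pi)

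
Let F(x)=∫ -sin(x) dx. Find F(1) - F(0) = -1 + cos(1)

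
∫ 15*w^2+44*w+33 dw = 5*w^3 + 22*w^2 + 33*w + C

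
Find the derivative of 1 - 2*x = -2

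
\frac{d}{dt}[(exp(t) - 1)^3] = 3*exp(3*t) - 6*exp(2*t) + 3*exp(t)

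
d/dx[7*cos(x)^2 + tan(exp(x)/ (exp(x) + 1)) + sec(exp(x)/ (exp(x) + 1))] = (-7*exp(2*x)*sin(2*x) - 14*exp(x)*sin(2*x) + exp(x)*tan(exp(x)/(exp(x) + 1))^2 + exp(x)*tan(exp(x)/(exp(x) + 1))*sec(exp(x)/(exp(x) + 1)) + exp(x) - 7*sin(2*x))/(exp(2*x) + 2*exp(x) + 1)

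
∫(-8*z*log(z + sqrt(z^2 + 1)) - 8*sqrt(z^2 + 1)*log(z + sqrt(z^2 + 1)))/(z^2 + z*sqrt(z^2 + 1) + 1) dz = -4*log(z + sqrt(z^2 + 1))^2 + C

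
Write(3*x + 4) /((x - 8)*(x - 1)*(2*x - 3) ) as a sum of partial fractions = -34/(13*(2*x - 3)) + 1/(x - 1) + 4/(13*(x - 8))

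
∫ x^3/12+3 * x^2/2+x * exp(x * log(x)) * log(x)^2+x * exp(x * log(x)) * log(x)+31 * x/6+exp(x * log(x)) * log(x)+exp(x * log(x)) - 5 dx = -3*x^2/4 + x*exp(x*log(x))*log(x) - 9*x + (x^2 + 12*x + 8)^2/48 + C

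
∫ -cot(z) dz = log(csc(z)) + C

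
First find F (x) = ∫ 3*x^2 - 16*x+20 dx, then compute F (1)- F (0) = 13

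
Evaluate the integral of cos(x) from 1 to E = -sin(1) + sin(E)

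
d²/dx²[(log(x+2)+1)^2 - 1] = -2*log(x + 2)/(x^2 + 4*x + 4)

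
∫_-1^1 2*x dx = 0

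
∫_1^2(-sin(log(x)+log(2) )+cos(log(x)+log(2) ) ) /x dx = -cos(log(2)) - sin(log(2)) + cos(log(4)) + sin(log(4))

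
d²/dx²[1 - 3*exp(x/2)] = -3*exp(x/2)/4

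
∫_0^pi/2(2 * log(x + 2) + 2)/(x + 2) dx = -(log(2) + 1)^2 + (1 + log(pi/2 + 2))^2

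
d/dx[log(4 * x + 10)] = 2/(2*x + 5)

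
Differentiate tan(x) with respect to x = cos(x)^(-2)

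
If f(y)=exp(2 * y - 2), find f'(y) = 2*exp(2*y - 2)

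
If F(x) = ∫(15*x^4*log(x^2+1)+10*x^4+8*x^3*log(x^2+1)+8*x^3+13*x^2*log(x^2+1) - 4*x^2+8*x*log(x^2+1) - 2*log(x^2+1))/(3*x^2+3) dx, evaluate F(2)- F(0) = 52*log(5)/3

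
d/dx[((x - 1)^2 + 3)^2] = 4*x^3 - 12*x^2 + 24*x - 16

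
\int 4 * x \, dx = 2*x^2 + C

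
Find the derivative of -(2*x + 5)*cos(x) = 2*x*sin(x) + 5*sin(x) - 2*cos(x)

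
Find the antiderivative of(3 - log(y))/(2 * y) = (6 - log(y))*log(y)/4 + C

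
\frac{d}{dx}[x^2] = 2*x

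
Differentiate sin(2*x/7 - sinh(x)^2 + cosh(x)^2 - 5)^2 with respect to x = 2*sin(2*(2*x/7 - sinh(x)^2 + cosh(x)^2 - 5))/7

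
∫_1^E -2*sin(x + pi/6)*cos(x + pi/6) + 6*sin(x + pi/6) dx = -(-3 + cos(pi/6 + 1))^2 + (-3 + cos(pi/6 + E))^2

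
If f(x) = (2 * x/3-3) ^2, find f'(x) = 8*x/9 - 4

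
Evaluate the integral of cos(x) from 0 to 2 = sin(2)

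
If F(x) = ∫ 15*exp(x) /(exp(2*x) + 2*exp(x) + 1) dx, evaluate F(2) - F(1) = -15*E/(1 + E) + 15*exp(2)/(1 + exp(2))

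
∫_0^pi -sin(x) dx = -2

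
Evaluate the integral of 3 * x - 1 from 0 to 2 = 4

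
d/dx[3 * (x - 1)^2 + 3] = 6*x - 6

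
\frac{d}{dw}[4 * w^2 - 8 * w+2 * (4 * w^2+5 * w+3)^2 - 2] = 128*w^3 + 240*w^2 + 204*w + 52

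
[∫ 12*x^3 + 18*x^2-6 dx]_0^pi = 3 + (-3 + 3*pi)*(1 + pi)^3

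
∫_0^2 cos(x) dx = sin(2)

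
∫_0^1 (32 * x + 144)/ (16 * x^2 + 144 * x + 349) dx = -log(349) + log(509)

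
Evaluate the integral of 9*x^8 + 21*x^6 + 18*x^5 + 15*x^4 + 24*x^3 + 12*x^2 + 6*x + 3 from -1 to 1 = 28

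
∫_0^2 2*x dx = 4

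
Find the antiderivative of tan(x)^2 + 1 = tan(x) + C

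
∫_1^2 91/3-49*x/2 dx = -77/12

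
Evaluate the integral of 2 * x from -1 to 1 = 0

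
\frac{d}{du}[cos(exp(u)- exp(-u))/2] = -(exp(2*u) + 1)*exp(-u)*sin(exp(u) - exp(-u))/2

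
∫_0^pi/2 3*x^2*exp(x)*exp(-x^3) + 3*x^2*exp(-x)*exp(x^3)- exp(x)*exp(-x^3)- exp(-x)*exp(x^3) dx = -exp(-pi^3/8 + pi/2) + exp(-pi/2 + pi^3/8)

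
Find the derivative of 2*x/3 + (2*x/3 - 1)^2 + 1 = 8*x/9 - 2/3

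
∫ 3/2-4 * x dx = -2*x^2 + 3*x/2 + C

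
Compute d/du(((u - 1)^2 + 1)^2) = 4*u^3 - 12*u^2 + 16*u - 8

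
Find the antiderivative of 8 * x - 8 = 4*x^2 - 8*x + C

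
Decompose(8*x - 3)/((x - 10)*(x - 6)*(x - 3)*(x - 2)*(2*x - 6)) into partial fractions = 13/(64*(x - 2)) - 1/(14*(x - 3)) + 1/(2*(x - 3)^2) - 5/(32*(x - 6)) + 11/(448*(x - 10))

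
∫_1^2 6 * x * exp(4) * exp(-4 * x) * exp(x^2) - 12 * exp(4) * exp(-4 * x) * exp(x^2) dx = 3 - 3*E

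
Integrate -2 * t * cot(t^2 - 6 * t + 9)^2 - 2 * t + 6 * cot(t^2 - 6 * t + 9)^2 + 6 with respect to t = cot((t - 3)^2) + C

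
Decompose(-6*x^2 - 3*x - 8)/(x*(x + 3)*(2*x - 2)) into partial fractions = -53/(24*(x + 3)) - 17/(8*(x - 1)) + 4/(3*x)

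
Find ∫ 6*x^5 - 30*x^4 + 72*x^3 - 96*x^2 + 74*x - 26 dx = x^6 - 6*x^5 + 18*x^4 - 32*x^3 + 37*x^2 - 26*x + C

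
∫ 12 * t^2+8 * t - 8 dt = 4*t^3 + 4*t^2 - 8*t + C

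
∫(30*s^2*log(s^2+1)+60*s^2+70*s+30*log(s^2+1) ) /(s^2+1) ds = 5*(6*s + 7)*log(s^2 + 1) + C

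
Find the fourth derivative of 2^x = 2^x*log(2)^4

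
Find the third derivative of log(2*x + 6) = 2/(x^3 + 9*x^2 + 27*x + 27)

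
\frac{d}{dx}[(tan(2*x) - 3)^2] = 4*(sin(2*x)/cos(2*x) - 3)/cos(2*x)^2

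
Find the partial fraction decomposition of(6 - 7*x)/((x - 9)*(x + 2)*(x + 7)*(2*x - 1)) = -4/(255*(2*x - 1)) - 11/(240*(x + 7)) + 4/(55*(x + 2)) - 57/(2992*(x - 9))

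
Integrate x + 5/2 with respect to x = x^2/2 + 5*x/2 + C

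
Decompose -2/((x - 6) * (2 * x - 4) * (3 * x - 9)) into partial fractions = -1/(12*(x - 2)) + 1/(9*(x - 3)) - 1/(36*(x - 6))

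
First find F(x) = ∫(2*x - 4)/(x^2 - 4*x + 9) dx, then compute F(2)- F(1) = -log(6) + log(5)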